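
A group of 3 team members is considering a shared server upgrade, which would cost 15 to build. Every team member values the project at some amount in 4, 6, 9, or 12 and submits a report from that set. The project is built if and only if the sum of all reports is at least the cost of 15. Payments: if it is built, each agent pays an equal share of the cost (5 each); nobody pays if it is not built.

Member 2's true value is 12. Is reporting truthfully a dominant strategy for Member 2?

Check each profile of the others' reports and compare truth against every alternative report.
Others report (4, 4): truth gives 7, best alternative gives 7.
Others report (4, 6): truth gives 7, best alternative gives 7.
Others report (4, 9): truth gives 7, best alternative gives 7.
Others report (4, 12): truth gives 7, best alternative gives 7.
Others report (6, 4): truth gives 7, best alternative gives 7.
Others report (6, 6): truth gives 7, best alternative gives 7.
(Remaining 10 profiles checked similarly; truth is weakly best in each.)
In every case the truthful report is at least as good as any alternative, so it is a dominant strategy.

Yes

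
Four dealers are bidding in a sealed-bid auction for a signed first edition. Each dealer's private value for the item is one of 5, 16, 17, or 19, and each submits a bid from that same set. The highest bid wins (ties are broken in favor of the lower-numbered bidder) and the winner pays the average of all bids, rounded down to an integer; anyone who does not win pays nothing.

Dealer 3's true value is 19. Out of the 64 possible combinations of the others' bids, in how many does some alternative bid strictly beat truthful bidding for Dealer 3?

Others bid (5, 5, 5): truth gives 11; bid 16 gives 12 > 11. Violating.
Others bid (5, 5, 16): truth gives 8; bid 16 gives 9 > 8. Violating.
Others bid (5, 16, 5): truth gives 8; bid 17 gives 9 > 8. Violating.
Others bid (5, 16, 16): truth gives 5; bid 17 gives 6 > 5. Violating.
Others bid (5, 5, 17): truth gives 8; no alternative beats it.
Others bid (5, 5, 19): truth gives 7; no alternative beats it.
(Checking all 64 profiles: 10 have a profitable deviation, 54 do not.)

10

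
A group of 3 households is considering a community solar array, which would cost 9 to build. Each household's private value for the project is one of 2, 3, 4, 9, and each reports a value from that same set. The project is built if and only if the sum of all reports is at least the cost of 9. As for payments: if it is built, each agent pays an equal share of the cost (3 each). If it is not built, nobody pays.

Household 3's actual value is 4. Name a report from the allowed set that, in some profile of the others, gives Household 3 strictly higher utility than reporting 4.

9

Suppose Household 1 reports 2 and Household 2 reports 2.
Report 4: project not built, utility 0.
Report 9: project built, pays 3, utility 4 - 3 = 1.
So reporting 9 beats truth here (1 > 0).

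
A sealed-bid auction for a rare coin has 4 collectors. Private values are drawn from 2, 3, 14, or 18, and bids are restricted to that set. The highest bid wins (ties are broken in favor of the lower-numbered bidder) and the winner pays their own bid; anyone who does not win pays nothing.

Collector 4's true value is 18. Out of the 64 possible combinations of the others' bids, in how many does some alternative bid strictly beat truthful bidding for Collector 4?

8

Others bid (2, 2, 2): truth gives 0; bid 3 gives 15 > 0. Violating.
Others bid (2, 2, 3): truth gives 0; bid 14 gives 4 > 0. Violating.
Others bid (2, 3, 2): truth gives 0; bid 14 gives 4 > 0. Violating.
Others bid (2, 3, 3): truth gives 0; bid 14 gives 4 > 0. Violating.
Others bid (2, 2, 14): truth gives 0; no alternative beats it.
Others bid (2, 2, 18): truth gives 0; no alternative beats it.
(Checking all 64 profiles: 8 have a profitable deviation, 56 do not.)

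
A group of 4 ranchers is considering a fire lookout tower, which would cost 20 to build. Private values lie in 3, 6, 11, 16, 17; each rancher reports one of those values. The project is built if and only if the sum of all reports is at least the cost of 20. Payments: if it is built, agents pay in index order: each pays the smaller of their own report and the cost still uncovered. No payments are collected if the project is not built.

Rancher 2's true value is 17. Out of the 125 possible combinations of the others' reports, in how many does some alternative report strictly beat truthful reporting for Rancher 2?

Others report (3, 3, 3): truth gives 0; report 11 gives 6 > 0. Violating.
Others report (3, 3, 6): truth gives 0; report 11 gives 6 > 0. Violating.
Others report (3, 3, 11): truth gives 0; report 3 gives 14 > 0. Violating.
Others report (3, 3, 16): truth gives 0; report 3 gives 14 > 0. Violating.
Others report (17, 3, 3): truth gives 14; no alternative beats it.
Others report (17, 3, 6): truth gives 14; no alternative beats it.
(Checking all 125 profiles: 100 have a profitable deviation, 25 do not.)

100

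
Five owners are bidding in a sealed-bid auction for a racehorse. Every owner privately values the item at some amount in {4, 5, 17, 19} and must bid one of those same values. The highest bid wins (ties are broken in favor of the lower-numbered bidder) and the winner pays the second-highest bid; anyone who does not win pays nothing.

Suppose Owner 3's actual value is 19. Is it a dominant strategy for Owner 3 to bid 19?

Yes

Check each profile of the others' bids and compare truth against every alternative bid.
Others bid (4, 17, 4, 4): truth gives 2, best alternative gives 0.
Others bid (4, 17, 4, 5): truth gives 2, best alternative gives 0.
Others bid (4, 17, 4, 17): truth gives 2, best alternative gives 0.
Others bid (4, 17, 5, 4): truth gives 2, best alternative gives 0.
Others bid (4, 17, 5, 5): truth gives 2, best alternative gives 0.
Others bid (4, 17, 5, 17): truth gives 2, best alternative gives 0.
(Remaining 250 profiles checked similarly; truth is weakly best in each.)
In every case the truthful bid is at least as good as any alternative, so it is a dominant strategy.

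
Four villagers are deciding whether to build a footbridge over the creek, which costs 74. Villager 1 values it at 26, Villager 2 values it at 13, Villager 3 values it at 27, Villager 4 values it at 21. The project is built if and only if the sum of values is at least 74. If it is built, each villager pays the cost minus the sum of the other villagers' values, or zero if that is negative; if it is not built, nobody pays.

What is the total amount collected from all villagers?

35

Total value 87 ≥ cost 74, so it is built.
Villager 1: others sum to 61; max(0, 74 - 61) = 13.
Villager 2: others sum to 74; max(0, 74 - 74) = 0.
Villager 3: others sum to 60; max(0, 74 - 60) = 14.
Villager 4: others sum to 66; max(0, 74 - 66) = 8.
Total collected = 13 + 0 + 14 + 8 = 35.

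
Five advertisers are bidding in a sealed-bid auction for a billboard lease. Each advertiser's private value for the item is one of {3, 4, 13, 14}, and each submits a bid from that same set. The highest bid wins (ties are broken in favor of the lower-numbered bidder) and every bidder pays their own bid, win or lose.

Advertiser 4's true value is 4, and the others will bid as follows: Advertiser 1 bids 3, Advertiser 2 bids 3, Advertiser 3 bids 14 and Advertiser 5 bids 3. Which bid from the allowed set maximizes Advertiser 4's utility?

3

Bid 3: loses but pays 3, utility -3.
Bid 4: loses but pays 4, utility -4.
Bid 13: loses but pays 13, utility -13.
Bid 14: loses but pays 14, utility -14.
The best choice is 3 with utility -3.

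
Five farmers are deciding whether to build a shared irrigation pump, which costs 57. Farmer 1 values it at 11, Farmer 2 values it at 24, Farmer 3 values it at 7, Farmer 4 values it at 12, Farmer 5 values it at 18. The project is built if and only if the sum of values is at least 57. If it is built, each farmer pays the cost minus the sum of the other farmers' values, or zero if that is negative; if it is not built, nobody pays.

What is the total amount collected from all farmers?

12

Total value 72 ≥ cost 57, so it is built.
Farmer 1: others sum to 61; max(0, 57 - 61) = 0.
Farmer 2: others sum to 48; max(0, 57 - 48) = 9.
Farmer 3: others sum to 65; max(0, 57 - 65) = 0.
Farmer 4: others sum to 60; max(0, 57 - 60) = 0.
Farmer 5: others sum to 54; max(0, 57 - 54) = 3.
Total collected = 0 + 9 + 0 + 0 + 3 = 12.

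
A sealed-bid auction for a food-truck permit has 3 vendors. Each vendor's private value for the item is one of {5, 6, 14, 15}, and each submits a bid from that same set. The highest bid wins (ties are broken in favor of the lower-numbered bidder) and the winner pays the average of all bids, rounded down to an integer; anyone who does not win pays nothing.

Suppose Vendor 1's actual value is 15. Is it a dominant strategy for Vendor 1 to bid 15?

Consider the case where Vendor 2 bids 5 and Vendor 3 bids 5.
Truthful bid 15: wins, pays 8, utility 15 - 8 = 7.
Bid 5 instead: wins, pays 5, utility 15 - 5 = 10.
Since 10 > 7, bidding 5 is strictly better here, so truthful bidding is not dominant.

No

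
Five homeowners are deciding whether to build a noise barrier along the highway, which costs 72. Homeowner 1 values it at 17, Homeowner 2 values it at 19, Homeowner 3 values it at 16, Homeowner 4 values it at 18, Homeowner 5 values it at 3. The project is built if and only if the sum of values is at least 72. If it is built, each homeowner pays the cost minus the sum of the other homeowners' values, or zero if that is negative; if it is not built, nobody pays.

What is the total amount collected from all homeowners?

68

Total value 73 ≥ cost 72, so it is built.
Homeowner 1: others sum to 56; max(0, 72 - 56) = 16.
Homeowner 2: others sum to 54; max(0, 72 - 54) = 18.
Homeowner 3: others sum to 57; max(0, 72 - 57) = 15.
Homeowner 4: others sum to 55; max(0, 72 - 55) = 17.
Homeowner 5: others sum to 70; max(0, 72 - 70) = 2.
Total collected = 16 + 18 + 15 + 17 + 2 = 68.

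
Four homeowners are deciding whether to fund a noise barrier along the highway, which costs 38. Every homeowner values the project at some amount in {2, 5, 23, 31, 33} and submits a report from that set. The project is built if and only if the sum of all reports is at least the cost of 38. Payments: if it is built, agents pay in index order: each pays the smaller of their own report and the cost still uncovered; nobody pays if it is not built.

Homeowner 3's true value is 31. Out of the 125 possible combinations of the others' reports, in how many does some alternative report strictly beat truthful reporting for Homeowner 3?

Others report (2, 2, 23): truth gives 0; report 23 gives 8 > 0. Violating.
Others report (2, 2, 31): truth gives 0; report 5 gives 26 > 0. Violating.
Others report (2, 2, 33): truth gives 0; report 2 gives 29 > 0. Violating.
Others report (2, 5, 23): truth gives 0; report 23 gives 8 > 0. Violating.
Others report (2, 2, 2): truth gives 0; no alternative beats it.
Others report (2, 2, 5): truth gives 0; no alternative beats it.
(Checking all 125 profiles: 45 have a profitable deviation, 80 do not.)

45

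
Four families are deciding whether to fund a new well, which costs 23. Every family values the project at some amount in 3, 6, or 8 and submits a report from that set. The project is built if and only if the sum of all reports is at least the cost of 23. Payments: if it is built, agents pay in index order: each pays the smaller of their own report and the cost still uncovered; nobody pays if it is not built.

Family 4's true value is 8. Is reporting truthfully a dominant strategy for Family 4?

Check each profile of the others' reports and compare truth against every alternative report.
Others report (8, 8, 8): truth gives 8, best alternative gives 8.
Others report (6, 8, 8): truth gives 7, best alternative gives 7.
Others report (8, 6, 8): truth gives 7, best alternative gives 7.
Others report (8, 8, 6): truth gives 7, best alternative gives 7.
Others report (6, 6, 8): truth gives 5, best alternative gives 5.
Others report (6, 8, 6): truth gives 5, best alternative gives 5.
(Remaining 21 profiles checked similarly; truth is weakly best in each.)
In every case the truthful report is at least as good as any alternative, so it is a dominant strategy.

Yes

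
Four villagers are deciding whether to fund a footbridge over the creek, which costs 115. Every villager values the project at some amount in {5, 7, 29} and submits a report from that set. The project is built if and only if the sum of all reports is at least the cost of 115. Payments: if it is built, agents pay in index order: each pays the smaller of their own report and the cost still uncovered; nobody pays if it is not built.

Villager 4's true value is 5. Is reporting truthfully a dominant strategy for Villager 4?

Check each profile of the others' reports and compare truth against every alternative report.
Others report (5, 5, 5): truth gives 0, best alternative gives 0.
Others report (5, 5, 7): truth gives 0, best alternative gives 0.
Others report (5, 5, 29): truth gives 0, best alternative gives 0.
Others report (5, 7, 5): truth gives 0, best alternative gives 0.
Others report (5, 7, 7): truth gives 0, best alternative gives 0.
Others report (5, 7, 29): truth gives 0, best alternative gives 0.
(Remaining 21 profiles checked similarly; truth is weakly best in each.)
In every case the truthful report is at least as good as any alternative, so it is a dominant strategy.

Yes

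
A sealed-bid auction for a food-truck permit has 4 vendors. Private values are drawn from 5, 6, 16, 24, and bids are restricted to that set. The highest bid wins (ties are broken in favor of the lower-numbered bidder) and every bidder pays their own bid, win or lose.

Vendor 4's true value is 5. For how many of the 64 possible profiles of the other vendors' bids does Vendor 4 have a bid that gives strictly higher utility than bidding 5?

1

Others bid (5, 5, 5): truth gives -5; bid 6 gives -1 > -5. Violating.
Others bid (5, 5, 6): truth gives -5; no alternative beats it.
Others bid (5, 5, 16): truth gives -5; no alternative beats it.
(Checking all 64 profiles: 1 has a profitable deviation, 63 do not.)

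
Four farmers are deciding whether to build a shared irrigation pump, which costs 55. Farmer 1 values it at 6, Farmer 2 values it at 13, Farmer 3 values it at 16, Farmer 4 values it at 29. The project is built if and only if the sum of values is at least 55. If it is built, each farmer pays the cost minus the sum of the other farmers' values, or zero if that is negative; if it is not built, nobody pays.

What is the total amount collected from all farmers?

31

Total value 64 ≥ cost 55, so it is built.
Farmer 1: others sum to 58; max(0, 55 - 58) = 0.
Farmer 2: others sum to 51; max(0, 55 - 51) = 4.
Farmer 3: others sum to 48; max(0, 55 - 48) = 7.
Farmer 4: others sum to 35; max(0, 55 - 35) = 20.
Total collected = 0 + 4 + 7 + 20 = 31.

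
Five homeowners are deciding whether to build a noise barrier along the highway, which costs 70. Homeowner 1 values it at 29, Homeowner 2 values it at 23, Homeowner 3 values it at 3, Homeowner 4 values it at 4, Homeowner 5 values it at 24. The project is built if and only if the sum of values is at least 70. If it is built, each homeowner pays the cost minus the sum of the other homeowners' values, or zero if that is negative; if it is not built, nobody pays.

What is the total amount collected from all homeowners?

Total value 83 ≥ cost 70, so it is built.
Homeowner 1: others sum to 54; max(0, 70 - 54) = 16.
Homeowner 2: others sum to 60; max(0, 70 - 60) = 10.
Homeowner 3: others sum to 80; max(0, 70 - 80) = 0.
Homeowner 4: others sum to 79; max(0, 70 - 79) = 0.
Homeowner 5: others sum to 59; max(0, 70 - 59) = 11.
Total collected = 16 + 10 + 0 + 0 + 11 = 37.

37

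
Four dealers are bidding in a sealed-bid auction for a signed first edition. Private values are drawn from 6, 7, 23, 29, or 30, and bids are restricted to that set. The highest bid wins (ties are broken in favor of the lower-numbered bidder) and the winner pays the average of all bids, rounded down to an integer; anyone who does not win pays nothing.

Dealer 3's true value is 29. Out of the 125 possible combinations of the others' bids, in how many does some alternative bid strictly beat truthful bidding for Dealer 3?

54

Others bid (6, 6, 6): truth gives 18; bid 7 gives 23 > 18. Violating.
Others bid (6, 6, 7): truth gives 17; bid 7 gives 23 > 17. Violating.
Others bid (6, 6, 23): truth gives 13; bid 23 gives 15 > 13. Violating.
Others bid (6, 6, 30): truth gives 0; bid 30 gives 11 > 0. Violating.
Others bid (6, 6, 29): truth gives 12; no alternative beats it.
Others bid (6, 7, 29): truth gives 12; no alternative beats it.
(Checking all 125 profiles: 54 have a profitable deviation, 71 do not.)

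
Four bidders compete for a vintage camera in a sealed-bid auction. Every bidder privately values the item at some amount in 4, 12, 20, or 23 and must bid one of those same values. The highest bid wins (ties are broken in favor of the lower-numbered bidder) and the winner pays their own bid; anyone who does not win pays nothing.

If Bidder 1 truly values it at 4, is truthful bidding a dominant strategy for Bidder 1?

Yes

Check each profile of the others' bids and compare truth against every alternative bid.
Others bid (4, 4, 4): truth gives 0, best alternative gives -8.
Others bid (4, 4, 12): truth gives 0, best alternative gives -8.
Others bid (4, 12, 4): truth gives 0, best alternative gives -8.
Others bid (4, 12, 12): truth gives 0, best alternative gives -8.
Others bid (12, 4, 4): truth gives 0, best alternative gives -8.
Others bid (12, 4, 12): truth gives 0, best alternative gives -8.
(Remaining 58 profiles checked similarly; truth is weakly best in each.)
In every case the truthful bid is at least as good as any alternative, so it is a dominant strategy.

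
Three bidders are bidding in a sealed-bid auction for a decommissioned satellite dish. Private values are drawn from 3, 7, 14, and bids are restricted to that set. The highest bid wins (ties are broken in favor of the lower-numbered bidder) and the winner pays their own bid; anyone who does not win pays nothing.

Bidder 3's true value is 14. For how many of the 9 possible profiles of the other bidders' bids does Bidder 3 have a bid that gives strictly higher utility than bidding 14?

1

Others bid (3, 3): truth gives 0; bid 7 gives 7 > 0. Violating.
Others bid (3, 7): truth gives 0; no alternative beats it.
Others bid (3, 14): truth gives 0; no alternative beats it.
(Checking all 9 profiles: 1 has a profitable deviation, 8 do not.)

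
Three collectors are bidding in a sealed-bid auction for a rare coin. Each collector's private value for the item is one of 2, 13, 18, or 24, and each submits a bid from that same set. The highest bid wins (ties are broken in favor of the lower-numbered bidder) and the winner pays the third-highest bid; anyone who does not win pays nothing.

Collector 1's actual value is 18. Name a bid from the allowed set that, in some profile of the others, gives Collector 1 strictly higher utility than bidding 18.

24

Suppose Collector 2 bids 2 and Collector 3 bids 24.
Bid 18: loses, pays 0, utility 0.
Bid 24: wins, pays 2, utility 18 - 2 = 16.
So bidding 24 beats truth here (16 > 0).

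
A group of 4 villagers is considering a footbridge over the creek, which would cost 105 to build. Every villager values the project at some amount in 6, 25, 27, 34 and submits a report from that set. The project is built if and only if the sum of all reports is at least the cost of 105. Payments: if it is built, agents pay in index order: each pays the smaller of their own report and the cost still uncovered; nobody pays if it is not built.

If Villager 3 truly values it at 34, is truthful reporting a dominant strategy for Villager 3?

No

Consider the case where Villager 1 reports 25, Villager 2 reports 25 and Villager 4 reports 34.
Truthful report 34: project built, pays 34, utility 34 - 34 = 0.
Report 25 instead: project built, pays 25, utility 34 - 25 = 9.
Since 9 > 0, reporting 25 is strictly better here, so truthful reporting is not dominant.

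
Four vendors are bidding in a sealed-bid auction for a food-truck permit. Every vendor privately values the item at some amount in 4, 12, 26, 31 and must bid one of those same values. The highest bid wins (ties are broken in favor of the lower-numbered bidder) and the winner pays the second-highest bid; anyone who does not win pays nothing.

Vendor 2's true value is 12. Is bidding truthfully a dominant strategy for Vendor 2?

Check each profile of the others' bids and compare truth against every alternative bid.
Others bid (4, 4, 4): truth gives 8, best alternative gives 8.
Others bid (4, 4, 12): truth gives 0, best alternative gives 0.
Others bid (4, 4, 26): truth gives 0, best alternative gives 0.
Others bid (4, 4, 31): truth gives 0, best alternative gives 0.
Others bid (4, 12, 4): truth gives 0, best alternative gives 0.
Others bid (4, 12, 12): truth gives 0, best alternative gives 0.
(Remaining 58 profiles checked similarly; truth is weakly best in each.)
In every case the truthful bid is at least as good as any alternative, so it is a dominant strategy.

Yes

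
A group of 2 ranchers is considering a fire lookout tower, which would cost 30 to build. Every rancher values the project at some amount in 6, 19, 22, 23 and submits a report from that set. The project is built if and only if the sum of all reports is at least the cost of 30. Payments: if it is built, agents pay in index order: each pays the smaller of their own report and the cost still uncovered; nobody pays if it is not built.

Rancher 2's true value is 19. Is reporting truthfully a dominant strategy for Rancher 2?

Check each profile of the others' reports and compare truth against every alternative report.
Others report (23): truth gives 12, best alternative gives 12.
Others report (22): truth gives 11, best alternative gives 11.
Others report (19): truth gives 8, best alternative gives 8.
Others report (6): truth gives 0, best alternative gives 0.
In every case the truthful report is at least as good as any alternative, so it is a dominant strategy.

Yes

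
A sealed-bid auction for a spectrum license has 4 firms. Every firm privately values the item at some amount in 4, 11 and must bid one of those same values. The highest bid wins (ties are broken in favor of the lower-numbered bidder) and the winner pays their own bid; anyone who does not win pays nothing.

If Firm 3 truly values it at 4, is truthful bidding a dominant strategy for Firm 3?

Yes

Check each profile of the others' bids and compare truth against every alternative bid.
Others bid (4, 4, 4): truth gives 0, best alternative gives -7.
Others bid (4, 4, 11): truth gives 0, best alternative gives -7.
Others bid (4, 11, 4): truth gives 0, best alternative gives 0.
Others bid (4, 11, 11): truth gives 0, best alternative gives 0.
Others bid (11, 4, 4): truth gives 0, best alternative gives 0.
Others bid (11, 4, 11): truth gives 0, best alternative gives 0.
(Remaining 2 profiles checked similarly; truth is weakly best in each.)
In every case the truthful bid is at least as good as any alternative, so it is a dominant strategy.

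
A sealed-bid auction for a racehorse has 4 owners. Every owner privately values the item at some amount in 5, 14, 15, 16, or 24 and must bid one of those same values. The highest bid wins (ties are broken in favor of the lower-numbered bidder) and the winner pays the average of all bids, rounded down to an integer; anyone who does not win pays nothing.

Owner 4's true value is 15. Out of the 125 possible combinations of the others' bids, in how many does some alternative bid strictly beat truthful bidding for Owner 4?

24

Others bid (5, 5, 15): truth gives 0; bid 16 gives 5 > 0. Violating.
Others bid (5, 5, 16): truth gives 0; bid 24 gives 3 > 0. Violating.
Others bid (5, 14, 15): truth gives 0; bid 16 gives 3 > 0. Violating.
Others bid (5, 14, 16): truth gives 0; bid 24 gives 1 > 0. Violating.
Others bid (5, 5, 5): truth gives 8; no alternative beats it.
Others bid (5, 5, 14): truth gives 6; no alternative beats it.
(Checking all 125 profiles: 24 have a profitable deviation, 101 do not.)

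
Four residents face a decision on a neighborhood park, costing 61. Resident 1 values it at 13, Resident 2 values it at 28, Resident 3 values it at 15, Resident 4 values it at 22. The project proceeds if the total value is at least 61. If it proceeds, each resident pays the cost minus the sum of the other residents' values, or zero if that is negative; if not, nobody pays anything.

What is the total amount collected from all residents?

16

Total value 78 ≥ cost 61, so it is built.
Resident 1: others sum to 65; max(0, 61 - 65) = 0.
Resident 2: others sum to 50; max(0, 61 - 50) = 11.
Resident 3: others sum to 63; max(0, 61 - 63) = 0.
Resident 4: others sum to 56; max(0, 61 - 56) = 5.
Total collected = 0 + 11 + 0 + 5 = 16.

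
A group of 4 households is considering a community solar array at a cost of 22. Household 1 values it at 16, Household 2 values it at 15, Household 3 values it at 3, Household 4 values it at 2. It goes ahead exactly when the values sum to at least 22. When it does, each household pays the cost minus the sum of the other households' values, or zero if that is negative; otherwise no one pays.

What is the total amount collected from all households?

3

Total value 36 ≥ cost 22, so it is built.
Household 1: others sum to 20; max(0, 22 - 20) = 2.
Household 2: others sum to 21; max(0, 22 - 21) = 1.
Household 3: others sum to 33; max(0, 22 - 33) = 0.
Household 4: others sum to 34; max(0, 22 - 34) = 0.
Total collected = 2 + 1 + 0 + 0 = 3.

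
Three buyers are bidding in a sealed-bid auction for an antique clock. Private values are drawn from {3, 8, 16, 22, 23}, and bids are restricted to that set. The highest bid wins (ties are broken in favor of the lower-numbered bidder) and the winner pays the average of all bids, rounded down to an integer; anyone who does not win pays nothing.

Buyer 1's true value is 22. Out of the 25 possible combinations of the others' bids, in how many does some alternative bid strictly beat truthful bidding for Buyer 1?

Others bid (3, 3): truth gives 13; bid 3 gives 19 > 13. Violating.
Others bid (3, 8): truth gives 11; bid 8 gives 16 > 11. Violating.
Others bid (3, 16): truth gives 9; bid 16 gives 11 > 9. Violating.
Others bid (3, 23): truth gives 0; bid 23 gives 6 > 0. Violating.
Others bid (3, 22): truth gives 7; no alternative beats it.
Others bid (8, 22): truth gives 5; no alternative beats it.
(Checking all 25 profiles: 15 have a profitable deviation, 10 do not.)

15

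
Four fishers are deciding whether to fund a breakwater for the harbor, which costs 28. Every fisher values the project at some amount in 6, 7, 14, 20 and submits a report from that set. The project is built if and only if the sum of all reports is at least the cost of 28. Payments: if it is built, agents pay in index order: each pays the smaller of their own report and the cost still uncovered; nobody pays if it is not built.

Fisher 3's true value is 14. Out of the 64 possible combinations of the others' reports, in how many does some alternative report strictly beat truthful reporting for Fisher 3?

25

Others report (6, 6, 14): truth gives 0; report 6 gives 8 > 0. Violating.
Others report (6, 6, 20): truth gives 0; report 6 gives 8 > 0. Violating.
Others report (6, 7, 14): truth gives 0; report 6 gives 8 > 0. Violating.
Others report (6, 7, 20): truth gives 0; report 6 gives 8 > 0. Violating.
Others report (6, 6, 6): truth gives 0; no alternative beats it.
Others report (6, 6, 7): truth gives 0; no alternative beats it.
(Checking all 64 profiles: 25 have a profitable deviation, 39 do not.)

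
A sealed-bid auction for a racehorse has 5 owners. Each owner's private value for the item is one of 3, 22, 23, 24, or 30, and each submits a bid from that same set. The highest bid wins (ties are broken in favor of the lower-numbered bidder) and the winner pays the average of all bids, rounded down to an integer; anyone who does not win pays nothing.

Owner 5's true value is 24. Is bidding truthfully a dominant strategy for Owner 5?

No

Consider the case where Owner 1 bids 3, Owner 2 bids 3, Owner 3 bids 3 and Owner 4 bids 3.
Truthful bid 24: wins, pays 7, utility 24 - 7 = 17.
Bid 22 instead: wins, pays 6, utility 24 - 6 = 18.
Since 18 > 17, bidding 22 is strictly better here, so truthful bidding is not dominant.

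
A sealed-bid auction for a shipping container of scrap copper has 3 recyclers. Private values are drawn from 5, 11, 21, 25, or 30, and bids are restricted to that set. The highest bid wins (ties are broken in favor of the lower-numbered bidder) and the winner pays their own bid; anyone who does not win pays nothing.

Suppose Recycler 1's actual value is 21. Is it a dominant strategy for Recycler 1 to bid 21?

No

Consider the case where Recycler 2 bids 5 and Recycler 3 bids 5.
Truthful bid 21: wins, pays 21, utility 21 - 21 = 0.
Bid 5 instead: wins, pays 5, utility 21 - 5 = 16.
Since 16 > 0, bidding 5 is strictly better here, so truthful bidding is not dominant.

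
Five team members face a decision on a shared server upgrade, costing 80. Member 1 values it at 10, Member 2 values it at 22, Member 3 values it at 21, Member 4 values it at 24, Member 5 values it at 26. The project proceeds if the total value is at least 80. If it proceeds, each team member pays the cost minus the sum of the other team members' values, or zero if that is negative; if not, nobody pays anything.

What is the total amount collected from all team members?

4

Total value 103 ≥ cost 80, so it is built.
Member 1: others sum to 93; max(0, 80 - 93) = 0.
Member 2: others sum to 81; max(0, 80 - 81) = 0.
Member 3: others sum to 82; max(0, 80 - 82) = 0.
Member 4: others sum to 79; max(0, 80 - 79) = 1.
Member 5: others sum to 77; max(0, 80 - 77) = 3.
Total collected = 0 + 0 + 0 + 1 + 3 = 4.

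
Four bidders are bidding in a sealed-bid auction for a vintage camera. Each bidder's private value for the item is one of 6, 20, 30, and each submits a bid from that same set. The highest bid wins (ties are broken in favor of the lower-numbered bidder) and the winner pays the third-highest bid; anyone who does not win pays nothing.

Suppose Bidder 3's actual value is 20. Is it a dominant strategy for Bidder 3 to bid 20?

No

Consider the case where Bidder 1 bids 6, Bidder 2 bids 6 and Bidder 4 bids 30.
Truthful bid 20: loses, pays 0, utility 0.
Bid 30 instead: wins, pays 6, utility 20 - 6 = 14.
Since 14 > 0, bidding 30 is strictly better here, so truthful bidding is not dominant.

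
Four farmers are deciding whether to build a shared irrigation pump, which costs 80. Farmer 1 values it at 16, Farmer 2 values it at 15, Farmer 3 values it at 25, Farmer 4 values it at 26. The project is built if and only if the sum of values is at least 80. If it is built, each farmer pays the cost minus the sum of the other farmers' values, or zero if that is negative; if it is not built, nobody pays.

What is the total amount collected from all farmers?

74

Total value 82 ≥ cost 80, so it is built.
Farmer 1: others sum to 66; max(0, 80 - 66) = 14.
Farmer 2: others sum to 67; max(0, 80 - 67) = 13.
Farmer 3: others sum to 57; max(0, 80 - 57) = 23.
Farmer 4: others sum to 56; max(0, 80 - 56) = 24.
Total collected = 14 + 13 + 23 + 24 = 74.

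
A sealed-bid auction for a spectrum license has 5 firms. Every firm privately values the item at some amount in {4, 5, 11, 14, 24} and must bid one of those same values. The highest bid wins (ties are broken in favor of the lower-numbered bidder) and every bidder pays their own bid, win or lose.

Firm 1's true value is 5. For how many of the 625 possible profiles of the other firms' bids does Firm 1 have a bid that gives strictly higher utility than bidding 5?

Others bid (4, 4, 4, 4): truth gives 0; bid 4 gives 1 > 0. Violating.
Others bid (4, 4, 4, 11): truth gives -5; bid 4 gives -4 > -5. Violating.
Others bid (4, 4, 4, 14): truth gives -5; bid 4 gives -4 > -5. Violating.
Others bid (4, 4, 4, 24): truth gives -5; bid 4 gives -4 > -5. Violating.
Others bid (4, 4, 4, 5): truth gives 0; no alternative beats it.
Others bid (4, 4, 5, 4): truth gives 0; no alternative beats it.
(Checking all 625 profiles: 610 have a profitable deviation, 15 do not.)

610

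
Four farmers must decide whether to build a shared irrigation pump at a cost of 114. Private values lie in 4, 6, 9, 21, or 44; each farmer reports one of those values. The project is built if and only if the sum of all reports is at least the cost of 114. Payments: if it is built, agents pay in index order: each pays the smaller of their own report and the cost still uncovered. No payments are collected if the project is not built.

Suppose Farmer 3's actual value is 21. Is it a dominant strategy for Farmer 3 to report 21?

Consider the case where Farmer 1 reports 21, Farmer 2 reports 44 and Farmer 4 reports 44.
Truthful report 21: project built, pays 21, utility 21 - 21 = 0.
Report 6 instead: project built, pays 6, utility 21 - 6 = 15.
Since 15 > 0, reporting 6 is strictly better here, so truthful reporting is not dominant.

No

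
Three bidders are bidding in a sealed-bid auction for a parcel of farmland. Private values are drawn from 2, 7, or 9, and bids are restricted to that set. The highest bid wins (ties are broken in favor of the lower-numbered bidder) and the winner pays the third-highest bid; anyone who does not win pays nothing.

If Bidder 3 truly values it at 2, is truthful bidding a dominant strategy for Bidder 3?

Check each profile of the others' bids and compare truth against every alternative bid.
Others bid (2, 2): truth gives 0, best alternative gives 0.
Others bid (2, 7): truth gives 0, best alternative gives 0.
Others bid (2, 9): truth gives 0, best alternative gives 0.
Others bid (7, 2): truth gives 0, best alternative gives 0.
Others bid (7, 7): truth gives 0, best alternative gives 0.
Others bid (7, 9): truth gives 0, best alternative gives 0.
(Remaining 3 profiles checked similarly; truth is weakly best in each.)
In every case the truthful bid is at least as good as any alternative, so it is a dominant strategy.

Yes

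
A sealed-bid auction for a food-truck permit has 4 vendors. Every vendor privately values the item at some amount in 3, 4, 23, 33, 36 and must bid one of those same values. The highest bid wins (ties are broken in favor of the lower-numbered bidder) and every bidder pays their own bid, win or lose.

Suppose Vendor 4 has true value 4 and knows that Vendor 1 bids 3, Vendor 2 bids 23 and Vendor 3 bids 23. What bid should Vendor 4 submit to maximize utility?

Bid 3: loses but pays 3, utility -3.
Bid 4: loses but pays 4, utility -4.
Bid 23: loses but pays 23, utility -23.
Bid 33: wins, pays 33, utility 4 - 33 = -29.
Bid 36: wins, pays 36, utility 4 - 36 = -32.
The best choice is 3 with utility -3.

3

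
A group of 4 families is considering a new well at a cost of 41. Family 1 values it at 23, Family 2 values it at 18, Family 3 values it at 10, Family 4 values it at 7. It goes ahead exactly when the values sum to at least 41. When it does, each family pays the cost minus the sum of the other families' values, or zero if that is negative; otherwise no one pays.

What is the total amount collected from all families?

7

Total value 58 ≥ cost 41, so it is built.
Family 1: others sum to 35; max(0, 41 - 35) = 6.
Family 2: others sum to 40; max(0, 41 - 40) = 1.
Family 3: others sum to 48; max(0, 41 - 48) = 0.
Family 4: others sum to 51; max(0, 41 - 51) = 0.
Total collected = 6 + 1 + 0 + 0 = 7.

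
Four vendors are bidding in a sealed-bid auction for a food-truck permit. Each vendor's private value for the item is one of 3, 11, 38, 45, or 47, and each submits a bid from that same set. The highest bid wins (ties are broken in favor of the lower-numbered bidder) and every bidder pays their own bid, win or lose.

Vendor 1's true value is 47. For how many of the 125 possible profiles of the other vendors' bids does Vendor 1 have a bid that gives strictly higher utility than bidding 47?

64

Others bid (3, 3, 3): truth gives 0; bid 3 gives 44 > 0. Violating.
Others bid (3, 3, 11): truth gives 0; bid 11 gives 36 > 0. Violating.
Others bid (3, 3, 38): truth gives 0; bid 38 gives 9 > 0. Violating.
Others bid (3, 3, 45): truth gives 0; bid 45 gives 2 > 0. Violating.
Others bid (3, 3, 47): truth gives 0; no alternative beats it.
Others bid (3, 11, 47): truth gives 0; no alternative beats it.
(Checking all 125 profiles: 64 have a profitable deviation, 61 do not.)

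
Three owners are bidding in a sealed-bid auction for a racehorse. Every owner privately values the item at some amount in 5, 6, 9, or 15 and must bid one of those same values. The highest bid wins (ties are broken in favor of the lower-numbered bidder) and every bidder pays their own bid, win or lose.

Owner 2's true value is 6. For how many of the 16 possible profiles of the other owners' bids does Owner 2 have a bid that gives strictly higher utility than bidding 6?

Others bid (5, 9): truth gives -6; bid 9 gives -3 > -6. Violating.
Others bid (5, 15): truth gives -6; bid 5 gives -5 > -6. Violating.
Others bid (6, 5): truth gives -6; bid 9 gives -3 > -6. Violating.
Others bid (6, 6): truth gives -6; bid 9 gives -3 > -6. Violating.
Others bid (5, 5): truth gives 0; no alternative beats it.
Others bid (5, 6): truth gives 0; no alternative beats it.
(Checking all 16 profiles: 14 have a profitable deviation, 2 do not.)

14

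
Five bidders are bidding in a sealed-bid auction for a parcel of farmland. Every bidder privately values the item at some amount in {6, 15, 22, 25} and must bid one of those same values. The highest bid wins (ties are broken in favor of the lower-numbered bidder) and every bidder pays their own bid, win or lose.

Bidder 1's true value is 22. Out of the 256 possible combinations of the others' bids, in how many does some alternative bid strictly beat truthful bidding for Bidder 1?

191

Others bid (6, 6, 6, 6): truth gives 0; bid 6 gives 16 > 0. Violating.
Others bid (6, 6, 6, 15): truth gives 0; bid 15 gives 7 > 0. Violating.
Others bid (6, 6, 6, 25): truth gives -22; bid 25 gives -3 > -22. Violating.
Others bid (6, 6, 15, 6): truth gives 0; bid 15 gives 7 > 0. Violating.
Others bid (6, 6, 6, 22): truth gives 0; no alternative beats it.
Others bid (6, 6, 15, 22): truth gives 0; no alternative beats it.
(Checking all 256 profiles: 191 have a profitable deviation, 65 do not.)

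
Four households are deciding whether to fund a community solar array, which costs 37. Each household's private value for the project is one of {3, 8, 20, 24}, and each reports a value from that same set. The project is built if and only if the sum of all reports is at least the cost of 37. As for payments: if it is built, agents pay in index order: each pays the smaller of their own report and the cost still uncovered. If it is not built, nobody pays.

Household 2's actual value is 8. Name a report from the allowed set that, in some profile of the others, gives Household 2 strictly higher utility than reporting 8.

3

Suppose Household 1 reports 3, Household 3 reports 8 and Household 4 reports 24.
Report 8: project built, pays 8, utility 8 - 8 = 0.
Report 3: project built, pays 3, utility 8 - 3 = 5.
So reporting 3 beats truth here (5 > 0).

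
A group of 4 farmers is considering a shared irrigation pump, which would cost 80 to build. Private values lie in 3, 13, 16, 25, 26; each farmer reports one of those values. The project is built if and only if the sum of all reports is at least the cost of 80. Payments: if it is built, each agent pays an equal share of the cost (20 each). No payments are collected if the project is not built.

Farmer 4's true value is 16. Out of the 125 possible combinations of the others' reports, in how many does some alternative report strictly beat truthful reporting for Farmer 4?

25

Others report (13, 25, 26): truth gives -4; report 3 gives 0 > -4. Violating.
Others report (13, 26, 25): truth gives -4; report 3 gives 0 > -4. Violating.
Others report (13, 26, 26): truth gives -4; report 3 gives 0 > -4. Violating.
Others report (16, 25, 25): truth gives -4; report 3 gives 0 > -4. Violating.
Others report (3, 3, 3): truth gives 0; no alternative beats it.
Others report (3, 3, 13): truth gives 0; no alternative beats it.
(Checking all 125 profiles: 25 have a profitable deviation, 100 do not.)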